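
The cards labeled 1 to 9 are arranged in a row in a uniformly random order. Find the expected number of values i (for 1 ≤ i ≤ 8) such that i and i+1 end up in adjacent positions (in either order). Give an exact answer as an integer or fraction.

For each i ∈ {1,…,8}, let Xᵢ = 1 if i and i+1 are adjacent. P(Xᵢ=1) = 2·(9−1)!/9! = 2/9.
By linearity, E[ΣXᵢ] = (8)·(2/9) = 16/9.

16/9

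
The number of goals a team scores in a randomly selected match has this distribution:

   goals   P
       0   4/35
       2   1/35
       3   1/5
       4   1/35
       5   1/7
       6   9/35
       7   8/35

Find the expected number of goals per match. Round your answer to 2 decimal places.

E[X] = (4/35)·0 + (1/35)·2 + (1/5)·3 + (1/35)·4 + (1/7)·5 + (9/35)·6 + (8/35)·7
     = 162/35 ≈ 4.63

4.63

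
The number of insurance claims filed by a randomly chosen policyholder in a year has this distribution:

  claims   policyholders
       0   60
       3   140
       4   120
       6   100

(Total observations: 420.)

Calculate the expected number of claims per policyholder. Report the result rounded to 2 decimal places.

Total = 420, so P(claims=0) = 60/420, etc.
E[X] = (1/7)·0 + (1/3)·3 + (2/7)·4 + (5/21)·6
     = 25/7 ≈ 3.57

3.57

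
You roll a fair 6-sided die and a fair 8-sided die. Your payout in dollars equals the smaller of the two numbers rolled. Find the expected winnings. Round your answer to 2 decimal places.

Distribution of the smaller of the two numbers rolled: 1 w.p. 13/48, 2 w.p. 11/48, 3 w.p. 3/16, 4 w.p. 7/48, 5 w.p. 5/48, 6 w.p. 1/16
E[payout] = (13/48)·1 + (11/48)·2 + (3/16)·3 + (7/48)·4 + (5/48)·5 + (1/16)·6 = 133/48
≈ $2.77

$2.77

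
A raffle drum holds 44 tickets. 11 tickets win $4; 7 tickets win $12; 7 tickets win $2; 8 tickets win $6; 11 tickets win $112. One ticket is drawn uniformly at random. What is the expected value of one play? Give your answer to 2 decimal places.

E[payout] = (11/44)·4 + (7/44)·12 + (7/44)·2 + (8/44)·6 + (11/44)·112 = 711/22
≈ $32.32

$32.32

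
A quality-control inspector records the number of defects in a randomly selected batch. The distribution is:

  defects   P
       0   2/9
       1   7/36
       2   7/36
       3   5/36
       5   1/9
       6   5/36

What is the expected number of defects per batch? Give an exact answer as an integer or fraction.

E[X] = (2/9)·0 + (7/36)·1 + (7/36)·2 + (5/36)·3 + (1/9)·5 + (5/36)·6
     = 43/18

43/18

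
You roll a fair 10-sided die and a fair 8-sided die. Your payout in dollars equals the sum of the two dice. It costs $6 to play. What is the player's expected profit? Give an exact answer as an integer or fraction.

Distribution of the sum of the two dice: 2 w.p. 1/80, 3 w.p. 1/40, 4 w.p. 3/80, 5 w.p. 1/20, 6 w.p. 1/16, 7 w.p. 3/40, …
E[payout] = (1/80)·2 + (1/40)·3 + (3/80)·4 + (1/20)·5 + (1/16)·6 + (3/40)·7 + (7/80)·8 + (1/10)·9 + (1/10)·10 + (1/10)·11 + (7/80)·12 + (3/40)·13 + (1/16)·14 + (1/20)·15 + (3/80)·16 + (1/40)·17 + (1/80)·18 = 10
Expected profit = 10 − 6 = 4

$4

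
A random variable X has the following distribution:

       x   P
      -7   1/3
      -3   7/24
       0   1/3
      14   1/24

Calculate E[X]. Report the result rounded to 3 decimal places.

-2.625

E[X] = (1/3)·(-7) + (7/24)·(-3) + (1/3)·0 + (1/24)·14
     = -21/8 ≈ -2.625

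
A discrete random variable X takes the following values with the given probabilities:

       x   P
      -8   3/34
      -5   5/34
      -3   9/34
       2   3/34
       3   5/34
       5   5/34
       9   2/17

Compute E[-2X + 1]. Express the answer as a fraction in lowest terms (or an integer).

11/17

E[-2x+1] = (3/34)·17 + (5/34)·11 + (9/34)·7 + (3/34)·(-3) + (5/34)·(-5) + (5/34)·(-9) + (2/17)·(-17)
     = 11/17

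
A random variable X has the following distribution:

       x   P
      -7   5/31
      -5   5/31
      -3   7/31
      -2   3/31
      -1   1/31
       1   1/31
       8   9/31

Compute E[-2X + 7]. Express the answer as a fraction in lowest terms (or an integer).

E[-2x+7] = (5/31)·21 + (5/31)·17 + (7/31)·13 + (3/31)·11 + (1/31)·9 + (1/31)·5 + (9/31)·(-9)
     = 247/31

247/31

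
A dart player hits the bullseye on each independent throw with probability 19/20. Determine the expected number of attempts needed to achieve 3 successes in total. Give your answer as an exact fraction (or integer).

By linearity (sum of 3 independent geometric waits), E[trials] = 3/p = 3/(19/20) = 60/19.

60/19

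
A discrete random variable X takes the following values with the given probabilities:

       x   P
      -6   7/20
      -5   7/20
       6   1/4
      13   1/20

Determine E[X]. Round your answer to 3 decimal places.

-1.700

E[X] = (7/20)·(-6) + (7/20)·(-5) + (1/4)·6 + (1/20)·13
     = -17/10 ≈ -1.700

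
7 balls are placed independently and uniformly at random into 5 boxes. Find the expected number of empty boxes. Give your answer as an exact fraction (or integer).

16384/15625

Let Xⱼ=1 if box j is empty. P(Xⱼ=1) = ((5-1)/5)^7 = 16384/78125.
By linearity, E[#empty] = 5·16384/78125 = 16384/15625.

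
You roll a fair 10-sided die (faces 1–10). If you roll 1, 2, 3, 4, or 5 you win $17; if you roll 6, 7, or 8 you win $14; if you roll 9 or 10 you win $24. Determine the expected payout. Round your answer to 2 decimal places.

$17.50

E[payout] = (3/10)·14 + (1/2)·17 + (1/5)·24 = 35/2
≈ $17.50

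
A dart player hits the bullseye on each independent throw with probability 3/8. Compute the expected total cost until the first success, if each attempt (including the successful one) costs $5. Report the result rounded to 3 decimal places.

E[#attempts] = 1/p = 8/3; E[cost] = 5·8/3 = 40/3.
≈ 13.333

$13.333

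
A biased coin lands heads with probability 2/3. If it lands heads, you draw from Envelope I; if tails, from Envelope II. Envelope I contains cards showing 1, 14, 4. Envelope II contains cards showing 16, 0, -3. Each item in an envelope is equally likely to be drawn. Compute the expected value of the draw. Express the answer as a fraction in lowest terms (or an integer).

17/3

E[X | Envelope I] = (1 + 14 + 4)/3 = 19/3
E[X | Envelope II] = (16 + 0 − 3)/3 = 13/3
E[X] = (2/3)·19/3 + (1/3)·13/3 = 17/3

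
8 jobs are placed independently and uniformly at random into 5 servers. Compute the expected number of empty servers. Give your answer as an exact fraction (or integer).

65536/78125

Let Xⱼ=1 if server j is empty. P(Xⱼ=1) = ((5-1)/5)^8 = 65536/390625.
By linearity, E[#empty] = 5·65536/390625 = 65536/78125.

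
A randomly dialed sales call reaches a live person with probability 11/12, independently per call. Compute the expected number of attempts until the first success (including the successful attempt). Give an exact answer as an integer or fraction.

12/11

For a geometric distribution, E[trials] = 1/p = 1/(11/12) = 12/11.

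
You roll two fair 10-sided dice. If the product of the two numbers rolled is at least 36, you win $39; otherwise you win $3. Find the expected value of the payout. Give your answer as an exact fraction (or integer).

78/5 dollars

E[payout] = (13/20)·3 + (7/20)·39 = 78/5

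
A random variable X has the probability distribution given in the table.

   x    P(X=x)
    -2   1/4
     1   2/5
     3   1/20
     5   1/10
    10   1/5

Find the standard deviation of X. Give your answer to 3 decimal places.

4.225

E[X] = 51/20, E[X²] = 487/20
Var(X) = E[X²] − (E[X])² = 487/20 − 2601/400 = 7139/400
SD(X) = √(7139/400) ≈ 4.225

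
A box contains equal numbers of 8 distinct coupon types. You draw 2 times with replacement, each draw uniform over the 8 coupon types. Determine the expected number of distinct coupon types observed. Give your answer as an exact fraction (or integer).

Let Xⱼ=1 if type j appears at least once. P(Xⱼ=1) = 1 − ((8−1)/8)^2 = 15/64.
E[#distinct] = 8·15/64 = 15/8.

15/8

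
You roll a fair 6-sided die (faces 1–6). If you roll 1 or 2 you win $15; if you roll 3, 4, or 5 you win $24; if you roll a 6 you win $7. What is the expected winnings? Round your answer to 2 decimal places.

E[payout] = (1/6)·7 + (1/3)·15 + (1/2)·24 = 109/6
≈ $18.17

$18.17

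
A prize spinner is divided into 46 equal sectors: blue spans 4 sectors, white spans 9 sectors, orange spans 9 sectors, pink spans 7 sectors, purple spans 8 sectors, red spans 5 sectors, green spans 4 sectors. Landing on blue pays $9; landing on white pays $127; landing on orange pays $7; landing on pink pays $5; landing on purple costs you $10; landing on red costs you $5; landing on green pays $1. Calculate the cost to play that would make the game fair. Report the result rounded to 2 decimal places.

E[payout] = (4/46)·9 + (9/46)·127 + (9/46)·7 + (7/46)·5 + (8/46)·(-10) + (5/46)·(-5) + (4/46)·1 = 588/23
Fair fee = E[payout] = 588/23 ≈ $25.57

$25.57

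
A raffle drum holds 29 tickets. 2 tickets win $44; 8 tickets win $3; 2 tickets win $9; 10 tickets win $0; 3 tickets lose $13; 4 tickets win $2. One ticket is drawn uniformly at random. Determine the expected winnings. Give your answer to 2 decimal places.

E[payout] = (2/29)·44 + (8/29)·3 + (2/29)·9 + (10/29)·0 + (3/29)·(-13) + (4/29)·2 = 99/29
≈ $3.41

$3.41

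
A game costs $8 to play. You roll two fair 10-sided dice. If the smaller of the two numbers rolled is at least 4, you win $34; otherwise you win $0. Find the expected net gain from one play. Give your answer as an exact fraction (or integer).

E[payout] = (51/100)·0 + (49/100)·34 = 833/50
Expected profit = 833/50 − 8 = 433/50

433/50 dollars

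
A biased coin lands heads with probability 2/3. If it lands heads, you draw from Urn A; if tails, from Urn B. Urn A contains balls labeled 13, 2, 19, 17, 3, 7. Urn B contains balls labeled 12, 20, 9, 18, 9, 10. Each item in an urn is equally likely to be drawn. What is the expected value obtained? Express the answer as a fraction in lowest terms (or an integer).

100/9

E[X | Urn A] = (13 + 2 + 19 + 17 + 3 + 7)/6 = 61/6
E[X | Urn B] = (12 + 20 + 9 + 18 + 9 + 10)/6 = 13
E[X] = (2/3)·61/6 + (1/3)·13 = 100/9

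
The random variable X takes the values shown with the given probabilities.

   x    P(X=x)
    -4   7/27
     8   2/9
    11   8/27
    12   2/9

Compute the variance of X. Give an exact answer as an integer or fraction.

376/9

E[X] = (7/27)·(-4) + (2/9)·8 + (8/27)·11 + (2/9)·12 = 20/3
E[X²] = (7/27)·16 + (2/9)·64 + (8/27)·121 + (2/9)·144 = 776/9
Var(X) = 776/9 − (20/3)² = 376/9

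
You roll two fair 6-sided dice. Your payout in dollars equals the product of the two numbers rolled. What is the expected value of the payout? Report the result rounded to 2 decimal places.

$12.25

Distribution of the product of the two numbers rolled: 1 w.p. 1/36, 2 w.p. 1/18, 3 w.p. 1/18, 4 w.p. 1/12, 5 w.p. 1/18, 6 w.p. 1/9, …
E[payout] = (1/36)·1 + (1/18)·2 + (1/18)·3 + (1/12)·4 + (1/18)·5 + (1/9)·6 + (1/18)·8 + (1/36)·9 + (1/18)·10 + (1/9)·12 + (1/18)·15 + (1/36)·16 + (1/18)·18 + (1/18)·20 + (1/18)·24 + (1/36)·25 + (1/18)·30 + (1/36)·36 = 49/4
≈ $12.25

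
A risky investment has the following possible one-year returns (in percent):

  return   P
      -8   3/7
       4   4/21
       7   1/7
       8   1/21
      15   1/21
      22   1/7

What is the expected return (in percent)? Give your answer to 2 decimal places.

E[X] = (3/7)·(-8) + (4/21)·4 + (1/7)·7 + (1/21)·8 + (1/21)·15 + (1/7)·22
     = 18/7 ≈ 2.57

2.57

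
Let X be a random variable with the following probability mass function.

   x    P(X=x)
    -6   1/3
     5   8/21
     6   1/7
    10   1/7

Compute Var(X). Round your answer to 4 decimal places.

E[X] = (1/3)·(-6) + (8/21)·5 + (1/7)·6 + (1/7)·10 = 46/21
E[X²] = (1/3)·36 + (8/21)·25 + (1/7)·36 + (1/7)·100 = 860/21
Var(X) = 860/21 − (46/21)² = 15944/441 ≈ 36.1542

36.1542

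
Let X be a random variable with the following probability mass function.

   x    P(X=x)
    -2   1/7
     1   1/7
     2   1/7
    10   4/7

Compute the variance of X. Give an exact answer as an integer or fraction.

E[X] = (1/7)·(-2) + (1/7)·1 + (1/7)·2 + (4/7)·10 = 41/7
E[X²] = (1/7)·4 + (1/7)·1 + (1/7)·4 + (4/7)·100 = 409/7
Var(X) = 409/7 − (41/7)² = 1182/49

1182/49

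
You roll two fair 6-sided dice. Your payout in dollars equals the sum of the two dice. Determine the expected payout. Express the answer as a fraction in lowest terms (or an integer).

Distribution of the sum of the two dice: 2 w.p. 1/36, 3 w.p. 1/18, 4 w.p. 1/12, 5 w.p. 1/9, 6 w.p. 5/36, 7 w.p. 1/6, …
E[payout] = (1/36)·2 + (1/18)·3 + (1/12)·4 + (1/9)·5 + (5/36)·6 + (1/6)·7 + (5/36)·8 + (1/9)·9 + (1/12)·10 + (1/18)·11 + (1/36)·12 = 7

$7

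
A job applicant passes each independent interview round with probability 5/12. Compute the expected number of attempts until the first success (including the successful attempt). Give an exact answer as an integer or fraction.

12/5

For a geometric distribution, E[trials] = 1/p = 1/(5/12) = 12/5.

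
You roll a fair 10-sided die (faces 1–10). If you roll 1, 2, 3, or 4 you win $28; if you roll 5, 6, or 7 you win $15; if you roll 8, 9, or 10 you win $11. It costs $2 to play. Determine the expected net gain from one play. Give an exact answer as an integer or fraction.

E[payout] = (3/10)·11 + (3/10)·15 + (2/5)·28 = 19
Expected profit = 19 − 2 = 17

$17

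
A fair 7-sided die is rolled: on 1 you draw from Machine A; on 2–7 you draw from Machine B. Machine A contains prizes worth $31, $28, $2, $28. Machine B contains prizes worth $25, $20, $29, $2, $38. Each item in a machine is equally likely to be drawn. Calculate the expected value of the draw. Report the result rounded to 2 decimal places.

E[X | Machine A] = (31 + 28 + 2 + 28)/4 = 89/4
E[X | Machine B] = (25 + 20 + 29 + 2 + 38)/5 = 114/5
E[X] = (1/7)·89/4 + (6/7)·114/5 = 3181/140 ≈ 22.72

$22.72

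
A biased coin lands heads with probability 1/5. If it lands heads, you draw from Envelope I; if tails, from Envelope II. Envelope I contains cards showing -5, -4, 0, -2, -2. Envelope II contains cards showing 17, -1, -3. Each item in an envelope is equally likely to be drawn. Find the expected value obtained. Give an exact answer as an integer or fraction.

E[X | Envelope I] = (-5 − 4 + 0 − 2 − 2)/5 = -13/5
E[X | Envelope II] = (17 − 1 − 3)/3 = 13/3
E[X] = (1/5)·(-13/5) + (4/5)·13/3 = 221/75

221/75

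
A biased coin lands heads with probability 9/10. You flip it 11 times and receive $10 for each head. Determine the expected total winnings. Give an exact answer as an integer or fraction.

E[#heads] = 11·9/10 = 99/10 (linearity over flips).
E[winnings] = 10·99/10 = 99.

$99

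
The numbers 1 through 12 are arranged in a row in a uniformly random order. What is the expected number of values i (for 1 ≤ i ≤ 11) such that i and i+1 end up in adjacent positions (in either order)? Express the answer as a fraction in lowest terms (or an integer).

11/6

For each i ∈ {1,…,11}, let Xᵢ = 1 if i and i+1 are adjacent. P(Xᵢ=1) = 2·(12−1)!/12! = 2/12.
By linearity, E[ΣXᵢ] = (11)·(2/12) = 11/6.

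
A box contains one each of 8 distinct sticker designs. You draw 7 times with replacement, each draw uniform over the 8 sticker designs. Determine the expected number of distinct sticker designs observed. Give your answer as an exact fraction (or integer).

1273609/262144

Let Xⱼ=1 if type j appears at least once. P(Xⱼ=1) = 1 − ((8−1)/8)^7 = 1273609/2097152.
E[#distinct] = 8·1273609/2097152 = 1273609/262144.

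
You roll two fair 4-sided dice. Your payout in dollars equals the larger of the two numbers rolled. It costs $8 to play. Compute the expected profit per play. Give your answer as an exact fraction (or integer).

Distribution of the larger of the two numbers rolled: 1 w.p. 1/16, 2 w.p. 3/16, 3 w.p. 5/16, 4 w.p. 7/16
E[payout] = (1/16)·1 + (3/16)·2 + (5/16)·3 + (7/16)·4 = 25/8
Expected profit = 25/8 − 8 = -39/8

-39/8 dollars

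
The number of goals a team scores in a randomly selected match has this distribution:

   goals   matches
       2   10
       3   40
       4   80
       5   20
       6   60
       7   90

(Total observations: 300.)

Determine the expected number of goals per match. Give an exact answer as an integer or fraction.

31/6

Total = 300, so P(goals=2) = 10/300, etc.
E[X] = (1/30)·2 + (2/15)·3 + (4/15)·4 + (1/15)·5 + (1/5)·6 + (3/10)·7
     = 31/6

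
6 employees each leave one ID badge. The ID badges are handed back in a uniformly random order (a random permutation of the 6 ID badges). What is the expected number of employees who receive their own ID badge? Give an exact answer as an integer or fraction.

Let Xᵢ = 1 if person i gets their own ID badge. For each i, P(Xᵢ=1) = 1/6.
By linearity of expectation, E[X₁+…+X_6] = 6·(1/6) = 1.

1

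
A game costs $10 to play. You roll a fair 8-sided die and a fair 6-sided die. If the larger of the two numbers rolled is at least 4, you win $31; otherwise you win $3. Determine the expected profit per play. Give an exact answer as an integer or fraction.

E[payout] = (3/16)·3 + (13/16)·31 = 103/4
Expected profit = 103/4 − 10 = 63/4

63/4 dollars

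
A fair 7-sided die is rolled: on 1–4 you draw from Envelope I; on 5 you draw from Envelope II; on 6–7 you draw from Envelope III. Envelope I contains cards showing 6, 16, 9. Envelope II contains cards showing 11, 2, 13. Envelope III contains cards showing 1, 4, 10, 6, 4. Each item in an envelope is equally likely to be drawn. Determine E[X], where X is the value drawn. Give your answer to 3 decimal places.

8.571

E[X | Envelope I] = (6 + 16 + 9)/3 = 31/3
E[X | Envelope II] = (11 + 2 + 13)/3 = 26/3
E[X | Envelope III] = (1 + 4 + 10 + 6 + 4)/5 = 5
E[X] = (4/7)·31/3 + (1/7)·26/3 + (2/7)·5 = 60/7 ≈ 8.571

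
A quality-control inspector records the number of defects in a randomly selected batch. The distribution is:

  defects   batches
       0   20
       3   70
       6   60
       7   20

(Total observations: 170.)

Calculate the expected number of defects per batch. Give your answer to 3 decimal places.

Total = 170, so P(defects=0) = 20/170, etc.
E[X] = (2/17)·0 + (7/17)·3 + (6/17)·6 + (2/17)·7
     = 71/17 ≈ 4.176

4.176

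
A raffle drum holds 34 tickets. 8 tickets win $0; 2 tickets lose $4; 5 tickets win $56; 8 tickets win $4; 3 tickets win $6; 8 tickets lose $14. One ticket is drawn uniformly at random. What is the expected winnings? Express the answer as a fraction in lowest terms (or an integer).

105/17 dollars

E[payout] = (8/34)·0 + (2/34)·(-4) + (5/34)·56 + (8/34)·4 + (3/34)·6 + (8/34)·(-14) = 105/17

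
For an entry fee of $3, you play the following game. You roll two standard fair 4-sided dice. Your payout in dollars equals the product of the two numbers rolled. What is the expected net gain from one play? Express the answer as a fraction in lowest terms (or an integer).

13/4 dollars

Distribution of the product of the two numbers rolled: 1 w.p. 1/16, 2 w.p. 1/8, 3 w.p. 1/8, 4 w.p. 3/16, 6 w.p. 1/8, 8 w.p. 1/8, …
E[payout] = (1/16)·1 + (1/8)·2 + (1/8)·3 + (3/16)·4 + (1/8)·6 + (1/8)·8 + (1/16)·9 + (1/8)·12 + (1/16)·16 = 25/4
Expected profit = 25/4 − 3 = 13/4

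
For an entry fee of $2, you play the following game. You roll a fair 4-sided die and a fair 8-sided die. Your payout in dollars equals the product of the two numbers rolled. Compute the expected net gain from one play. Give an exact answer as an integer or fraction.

37/4 dollars

Distribution of the product of the two numbers rolled: 1 w.p. 1/32, 2 w.p. 1/16, 3 w.p. 1/16, 4 w.p. 3/32, 5 w.p. 1/32, 6 w.p. 3/32, …
E[payout] = (1/32)·1 + (1/16)·2 + (1/16)·3 + (3/32)·4 + (1/32)·5 + (3/32)·6 + (1/32)·7 + (3/32)·8 + (1/32)·9 + (1/32)·10 + (3/32)·12 + (1/32)·14 + (1/32)·15 + (1/16)·16 + (1/32)·18 + (1/32)·20 + (1/32)·21 + (1/16)·24 + (1/32)·28 + (1/32)·32 = 45/4
Expected profit = 45/4 − 2 = 37/4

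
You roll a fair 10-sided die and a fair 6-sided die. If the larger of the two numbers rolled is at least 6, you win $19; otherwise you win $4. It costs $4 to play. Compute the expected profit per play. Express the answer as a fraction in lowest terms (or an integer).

35/4 dollars

E[payout] = (5/12)·4 + (7/12)·19 = 51/4
Expected profit = 51/4 − 4 = 35/4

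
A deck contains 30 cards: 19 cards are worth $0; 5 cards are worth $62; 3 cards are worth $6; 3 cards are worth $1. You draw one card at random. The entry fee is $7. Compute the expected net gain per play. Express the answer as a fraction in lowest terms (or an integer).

121/30 dollars

E[payout] = (19/30)·0 + (5/30)·62 + (3/30)·6 + (3/30)·1 = 331/30
Expected profit = 331/30 − 7 = 121/30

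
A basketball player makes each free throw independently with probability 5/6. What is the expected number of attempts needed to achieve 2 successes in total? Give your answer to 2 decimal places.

By linearity (sum of 2 independent geometric waits), E[trials] = 2/p = 2/(5/6) = 12/5.
≈ 2.40

2.40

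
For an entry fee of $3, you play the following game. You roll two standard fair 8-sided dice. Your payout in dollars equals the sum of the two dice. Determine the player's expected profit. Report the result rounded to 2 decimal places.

Distribution of the sum of the two dice: 2 w.p. 1/64, 3 w.p. 1/32, 4 w.p. 3/64, 5 w.p. 1/16, 6 w.p. 5/64, 7 w.p. 3/32, …
E[payout] = (1/64)·2 + (1/32)·3 + (3/64)·4 + (1/16)·5 + (5/64)·6 + (3/32)·7 + (7/64)·8 + (1/8)·9 + (7/64)·10 + (3/32)·11 + (5/64)·12 + (1/16)·13 + (3/64)·14 + (1/32)·15 + (1/64)·16 = 9
Expected profit = 9 − 3 = 6 ≈ $6.00

$6.00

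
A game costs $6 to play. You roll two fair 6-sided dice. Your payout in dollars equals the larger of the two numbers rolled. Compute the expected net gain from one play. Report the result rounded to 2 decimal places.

Distribution of the larger of the two numbers rolled: 1 w.p. 1/36, 2 w.p. 1/12, 3 w.p. 5/36, 4 w.p. 7/36, 5 w.p. 1/4, 6 w.p. 11/36
E[payout] = (1/36)·1 + (1/12)·2 + (5/36)·3 + (7/36)·4 + (1/4)·5 + (11/36)·6 = 161/36
Expected profit = 161/36 − 6 = -55/36 ≈ -$1.53

-$1.53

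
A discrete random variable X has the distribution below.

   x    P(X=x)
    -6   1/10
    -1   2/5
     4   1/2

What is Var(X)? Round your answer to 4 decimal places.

11.0000

E[X] = (1/10)·(-6) + (2/5)·(-1) + (1/2)·4 = 1
E[X²] = (1/10)·36 + (2/5)·1 + (1/2)·16 = 12
Var(X) = 12 − (1)² = 11 ≈ 11.0000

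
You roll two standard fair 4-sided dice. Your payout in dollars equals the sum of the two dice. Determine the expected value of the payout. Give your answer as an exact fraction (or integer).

Distribution of the sum of the two dice: 2 w.p. 1/16, 3 w.p. 1/8, 4 w.p. 3/16, 5 w.p. 1/4, 6 w.p. 3/16, 7 w.p. 1/8, …
E[payout] = (1/16)·2 + (1/8)·3 + (3/16)·4 + (1/4)·5 + (3/16)·6 + (1/8)·7 + (1/16)·8 = 5

$5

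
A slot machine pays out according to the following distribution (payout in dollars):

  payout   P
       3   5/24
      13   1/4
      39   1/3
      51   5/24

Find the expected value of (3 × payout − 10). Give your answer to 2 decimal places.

E[3x-10] = (5/24)·(-1) + (1/4)·29 + (1/3)·107 + (5/24)·143
     = 145/2 ≈ 72.50

72.50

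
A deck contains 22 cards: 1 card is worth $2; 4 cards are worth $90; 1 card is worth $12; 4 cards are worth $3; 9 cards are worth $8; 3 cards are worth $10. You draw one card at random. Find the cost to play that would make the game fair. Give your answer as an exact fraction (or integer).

E[payout] = (1/22)·2 + (4/22)·90 + (1/22)·12 + (4/22)·3 + (9/22)·8 + (3/22)·10 = 244/11
Fair fee = E[payout] = 244/11

244/11 dollars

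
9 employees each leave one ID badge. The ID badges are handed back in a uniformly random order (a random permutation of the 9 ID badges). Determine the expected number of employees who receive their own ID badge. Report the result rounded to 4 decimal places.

Let Xᵢ = 1 if person i gets their own ID badge. For each i, P(Xᵢ=1) = 1/9.
By linearity of expectation, E[X₁+…+X_9] = 9·(1/9) = 1.
≈ 1.0000

1.0000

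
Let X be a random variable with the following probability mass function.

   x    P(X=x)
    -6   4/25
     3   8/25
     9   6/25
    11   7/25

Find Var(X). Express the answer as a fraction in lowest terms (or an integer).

21564/625

E[X] = (4/25)·(-6) + (8/25)·3 + (6/25)·9 + (7/25)·11 = 131/25
E[X²] = (4/25)·36 + (8/25)·9 + (6/25)·81 + (7/25)·121 = 1549/25
Var(X) = 1549/25 − (131/25)² = 21564/625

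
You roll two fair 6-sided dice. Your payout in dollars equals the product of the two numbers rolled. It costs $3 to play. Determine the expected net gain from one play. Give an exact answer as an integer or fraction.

37/4 dollars

Distribution of the product of the two numbers rolled: 1 w.p. 1/36, 2 w.p. 1/18, 3 w.p. 1/18, 4 w.p. 1/12, 5 w.p. 1/18, 6 w.p. 1/9, …
E[payout] = (1/36)·1 + (1/18)·2 + (1/18)·3 + (1/12)·4 + (1/18)·5 + (1/9)·6 + (1/18)·8 + (1/36)·9 + (1/18)·10 + (1/9)·12 + (1/18)·15 + (1/36)·16 + (1/18)·18 + (1/18)·20 + (1/18)·24 + (1/36)·25 + (1/18)·30 + (1/36)·36 = 49/4
Expected profit = 49/4 − 3 = 37/4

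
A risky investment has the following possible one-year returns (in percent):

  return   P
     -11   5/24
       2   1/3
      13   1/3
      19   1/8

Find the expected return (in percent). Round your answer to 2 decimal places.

5.08

E[X] = (5/24)·(-11) + (1/3)·2 + (1/3)·13 + (1/8)·19
     = 61/12 ≈ 5.08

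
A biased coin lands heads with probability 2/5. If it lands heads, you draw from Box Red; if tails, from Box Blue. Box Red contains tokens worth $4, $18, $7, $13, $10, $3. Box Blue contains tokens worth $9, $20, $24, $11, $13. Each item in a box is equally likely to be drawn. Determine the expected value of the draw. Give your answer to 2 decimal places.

$12.91

E[X | Box Red] = (4 + 18 + 7 + 13 + 10 + 3)/6 = 55/6
E[X | Box Blue] = (9 + 20 + 24 + 11 + 13)/5 = 77/5
E[X] = (2/5)·55/6 + (3/5)·77/5 = 968/75 ≈ 12.91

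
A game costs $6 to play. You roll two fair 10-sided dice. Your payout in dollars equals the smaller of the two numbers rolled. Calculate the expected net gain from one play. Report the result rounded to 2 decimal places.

Distribution of the smaller of the two numbers rolled: 1 w.p. 19/100, 2 w.p. 17/100, 3 w.p. 3/20, 4 w.p. 13/100, 5 w.p. 11/100, 6 w.p. 9/100, …
E[payout] = (19/100)·1 + (17/100)·2 + (3/20)·3 + (13/100)·4 + (11/100)·5 + (9/100)·6 + (7/100)·7 + (1/20)·8 + (3/100)·9 + (1/100)·10 = 77/20
Expected profit = 77/20 − 6 = -43/20 ≈ -$2.15

-$2.15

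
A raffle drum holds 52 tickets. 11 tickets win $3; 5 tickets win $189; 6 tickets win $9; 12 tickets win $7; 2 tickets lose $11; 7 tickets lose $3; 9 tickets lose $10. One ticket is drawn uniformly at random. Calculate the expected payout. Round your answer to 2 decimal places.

E[payout] = (11/52)·3 + (5/52)·189 + (6/52)·9 + (12/52)·7 + (2/52)·(-11) + (7/52)·(-3) + (9/52)·(-10) = 983/52
≈ $18.90

$18.90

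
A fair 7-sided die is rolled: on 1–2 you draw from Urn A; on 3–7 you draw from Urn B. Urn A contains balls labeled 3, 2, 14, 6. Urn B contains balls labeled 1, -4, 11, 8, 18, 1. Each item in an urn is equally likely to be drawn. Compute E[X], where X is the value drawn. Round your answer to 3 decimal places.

E[X | Urn A] = (3 + 2 + 14 + 6)/4 = 25/4
E[X | Urn B] = (1 − 4 + 11 + 8 + 18 + 1)/6 = 35/6
E[X] = (2/7)·25/4 + (5/7)·35/6 = 125/21 ≈ 5.952

5.952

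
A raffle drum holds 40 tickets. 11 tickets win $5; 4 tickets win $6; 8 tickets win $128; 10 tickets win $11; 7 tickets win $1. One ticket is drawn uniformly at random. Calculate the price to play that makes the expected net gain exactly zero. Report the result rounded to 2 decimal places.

E[payout] = (11/40)·5 + (4/40)·6 + (8/40)·128 + (10/40)·11 + (7/40)·1 = 61/2
Fair fee = E[payout] = 61/2 ≈ $30.50

$30.50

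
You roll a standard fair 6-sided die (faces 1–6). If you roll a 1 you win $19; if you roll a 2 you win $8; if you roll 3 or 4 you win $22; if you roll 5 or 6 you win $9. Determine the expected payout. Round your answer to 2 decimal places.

$14.83

E[payout] = (1/6)·8 + (1/3)·9 + (1/6)·19 + (1/3)·22 = 89/6
≈ $14.83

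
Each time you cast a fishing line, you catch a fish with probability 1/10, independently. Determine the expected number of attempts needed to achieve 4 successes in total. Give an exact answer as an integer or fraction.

40

By linearity (sum of 4 independent geometric waits), E[trials] = 4/p = 4/(1/10) = 40.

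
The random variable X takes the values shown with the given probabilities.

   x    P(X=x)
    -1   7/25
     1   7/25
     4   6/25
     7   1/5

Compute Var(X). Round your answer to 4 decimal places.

8.6304

E[X] = (7/25)·(-1) + (7/25)·1 + (6/25)·4 + (1/5)·7 = 59/25
E[X²] = (7/25)·1 + (7/25)·1 + (6/25)·16 + (1/5)·49 = 71/5
Var(X) = 71/5 − (59/25)² = 5394/625 ≈ 8.6304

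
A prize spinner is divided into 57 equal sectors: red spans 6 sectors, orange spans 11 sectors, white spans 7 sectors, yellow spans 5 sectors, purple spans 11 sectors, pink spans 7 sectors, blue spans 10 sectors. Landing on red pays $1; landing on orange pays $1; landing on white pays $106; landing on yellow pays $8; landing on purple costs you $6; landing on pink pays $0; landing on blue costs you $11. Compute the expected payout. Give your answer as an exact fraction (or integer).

E[payout] = (6/57)·1 + (11/57)·1 + (7/57)·106 + (5/57)·8 + (11/57)·(-6) + (7/57)·0 + (10/57)·(-11) = 623/57

623/57 dollars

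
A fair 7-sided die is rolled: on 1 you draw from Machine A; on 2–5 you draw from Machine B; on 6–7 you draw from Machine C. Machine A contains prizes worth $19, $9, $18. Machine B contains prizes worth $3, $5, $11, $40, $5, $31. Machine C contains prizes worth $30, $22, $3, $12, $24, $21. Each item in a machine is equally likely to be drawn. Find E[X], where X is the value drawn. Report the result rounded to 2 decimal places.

E[X | Machine A] = (19 + 9 + 18)/3 = 46/3
E[X | Machine B] = (3 + 5 + 11 + 40 + 5 + 31)/6 = 95/6
E[X | Machine C] = (30 + 22 + 3 + 12 + 24 + 21)/6 = 56/3
E[X] = (1/7)·46/3 + (4/7)·95/6 + (2/7)·56/3 = 116/7 ≈ 16.57

$16.57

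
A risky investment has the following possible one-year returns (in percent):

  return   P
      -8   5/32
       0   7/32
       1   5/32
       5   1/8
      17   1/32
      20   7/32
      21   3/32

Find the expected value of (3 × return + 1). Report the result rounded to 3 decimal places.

20.219

E[3x+1] = (5/32)·(-23) + (7/32)·1 + (5/32)·4 + (1/8)·16 + (1/32)·52 + (7/32)·61 + (3/32)·64
     = 647/32 ≈ 20.219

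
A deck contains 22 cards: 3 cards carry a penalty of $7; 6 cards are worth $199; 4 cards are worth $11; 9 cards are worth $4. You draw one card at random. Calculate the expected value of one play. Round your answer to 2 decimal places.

$56.95

E[payout] = (3/22)·(-7) + (6/22)·199 + (4/22)·11 + (9/22)·4 = 1253/22
≈ $56.95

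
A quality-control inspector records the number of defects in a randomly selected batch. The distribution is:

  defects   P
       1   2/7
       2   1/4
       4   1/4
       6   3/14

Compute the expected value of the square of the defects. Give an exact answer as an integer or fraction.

13

E[X²] = (2/7)·1 + (1/4)·4 + (1/4)·16 + (3/14)·36
     = 13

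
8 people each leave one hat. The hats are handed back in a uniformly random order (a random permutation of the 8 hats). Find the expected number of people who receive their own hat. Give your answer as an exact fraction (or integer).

1

Let Xᵢ = 1 if person i gets their own hat. For each i, P(Xᵢ=1) = 1/8.
By linearity of expectation, E[X₁+…+X_8] = 8·(1/8) = 1.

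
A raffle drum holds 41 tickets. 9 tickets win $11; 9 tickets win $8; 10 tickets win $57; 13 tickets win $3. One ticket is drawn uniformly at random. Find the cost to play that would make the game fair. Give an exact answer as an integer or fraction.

E[payout] = (9/41)·11 + (9/41)·8 + (10/41)·57 + (13/41)·3 = 780/41
Fair fee = E[payout] = 780/41

780/41 dollars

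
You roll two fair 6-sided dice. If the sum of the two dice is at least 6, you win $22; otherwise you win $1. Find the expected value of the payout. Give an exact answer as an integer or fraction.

E[payout] = (5/18)·1 + (13/18)·22 = 97/6

97/6 dollars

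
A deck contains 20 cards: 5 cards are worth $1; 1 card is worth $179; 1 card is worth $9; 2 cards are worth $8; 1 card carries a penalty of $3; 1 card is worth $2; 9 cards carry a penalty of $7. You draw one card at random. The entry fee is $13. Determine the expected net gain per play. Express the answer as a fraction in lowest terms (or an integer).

-23/4 dollars

E[payout] = (5/20)·1 + (1/20)·179 + (1/20)·9 + (2/20)·8 + (1/20)·(-3) + (1/20)·2 + (9/20)·(-7) = 29/4
Expected profit = 29/4 − 13 = -23/4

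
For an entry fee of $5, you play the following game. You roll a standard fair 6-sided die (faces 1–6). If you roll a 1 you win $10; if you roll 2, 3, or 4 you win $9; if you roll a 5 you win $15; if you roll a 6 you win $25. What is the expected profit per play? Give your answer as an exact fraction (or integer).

E[payout] = (1/2)·9 + (1/6)·10 + (1/6)·15 + (1/6)·25 = 77/6
Expected profit = 77/6 − 5 = 47/6

47/6 dollars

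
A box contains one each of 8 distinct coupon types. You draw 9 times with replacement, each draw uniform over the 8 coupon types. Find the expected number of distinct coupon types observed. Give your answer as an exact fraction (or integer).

Let Xⱼ=1 if type j appears at least once. P(Xⱼ=1) = 1 − ((8−1)/8)^9 = 93864121/134217728.
E[#distinct] = 8·93864121/134217728 = 93864121/16777216.

93864121/16777216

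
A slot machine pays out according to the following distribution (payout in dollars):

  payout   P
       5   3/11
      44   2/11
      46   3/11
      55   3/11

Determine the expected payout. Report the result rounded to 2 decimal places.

E[X] = (3/11)·5 + (2/11)·44 + (3/11)·46 + (3/11)·55
     = 406/11 ≈ 36.91

$36.91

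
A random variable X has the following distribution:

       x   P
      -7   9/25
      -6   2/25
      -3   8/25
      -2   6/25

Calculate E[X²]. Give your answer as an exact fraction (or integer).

609/25

E[X²] = (9/25)·49 + (2/25)·36 + (8/25)·9 + (6/25)·4
     = 609/25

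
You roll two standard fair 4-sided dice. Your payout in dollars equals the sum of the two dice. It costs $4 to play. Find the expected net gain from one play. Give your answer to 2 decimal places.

$1.00

Distribution of the sum of the two dice: 2 w.p. 1/16, 3 w.p. 1/8, 4 w.p. 3/16, 5 w.p. 1/4, 6 w.p. 3/16, 7 w.p. 1/8, …
E[payout] = (1/16)·2 + (1/8)·3 + (3/16)·4 + (1/4)·5 + (3/16)·6 + (1/8)·7 + (1/16)·8 = 5
Expected profit = 5 − 4 = 1 ≈ $1.00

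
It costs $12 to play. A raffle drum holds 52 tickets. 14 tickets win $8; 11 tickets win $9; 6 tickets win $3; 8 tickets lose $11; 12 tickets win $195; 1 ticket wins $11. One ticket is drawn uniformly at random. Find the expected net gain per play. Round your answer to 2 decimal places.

$35.92

E[payout] = (14/52)·8 + (11/52)·9 + (6/52)·3 + (8/52)·(-11) + (12/52)·195 + (1/52)·11 = 623/13
Expected profit = 623/13 − 12 = 467/13 ≈ $35.92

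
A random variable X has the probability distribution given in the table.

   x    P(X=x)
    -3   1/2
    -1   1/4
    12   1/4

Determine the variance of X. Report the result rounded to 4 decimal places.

E[X] = (1/2)·(-3) + (1/4)·(-1) + (1/4)·12 = 5/4
E[X²] = (1/2)·9 + (1/4)·1 + (1/4)·144 = 163/4
Var(X) = 163/4 − (5/4)² = 627/16 ≈ 39.1875

39.1875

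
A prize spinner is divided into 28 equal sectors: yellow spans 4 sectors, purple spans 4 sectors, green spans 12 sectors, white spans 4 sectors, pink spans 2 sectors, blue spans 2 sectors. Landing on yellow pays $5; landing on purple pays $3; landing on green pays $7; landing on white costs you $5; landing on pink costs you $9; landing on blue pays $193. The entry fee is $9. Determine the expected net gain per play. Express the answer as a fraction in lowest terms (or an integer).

E[payout] = (4/28)·5 + (4/28)·3 + (12/28)·7 + (4/28)·(-5) + (2/28)·(-9) + (2/28)·193 = 116/7
Expected profit = 116/7 − 9 = 53/7

53/7 dollars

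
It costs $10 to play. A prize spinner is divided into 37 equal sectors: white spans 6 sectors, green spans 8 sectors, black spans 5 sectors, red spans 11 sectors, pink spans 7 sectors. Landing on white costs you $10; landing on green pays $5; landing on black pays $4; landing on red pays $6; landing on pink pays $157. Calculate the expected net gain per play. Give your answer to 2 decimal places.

E[payout] = (6/37)·(-10) + (8/37)·5 + (5/37)·4 + (11/37)·6 + (7/37)·157 = 1165/37
Expected profit = 1165/37 − 10 = 795/37 ≈ $21.49

$21.49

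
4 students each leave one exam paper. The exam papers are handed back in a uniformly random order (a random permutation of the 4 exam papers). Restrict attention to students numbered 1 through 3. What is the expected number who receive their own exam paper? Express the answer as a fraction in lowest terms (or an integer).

3/4

Let Xᵢ = 1 if person i gets their own exam paper. For each i, P(Xᵢ=1) = 1/4.
By linearity of expectation, E[X₁+…+X_3] = 3·(1/4) = 3/4.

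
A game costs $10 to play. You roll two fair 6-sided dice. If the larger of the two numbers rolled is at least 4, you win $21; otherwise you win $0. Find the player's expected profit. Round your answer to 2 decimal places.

$5.75

E[payout] = (1/4)·0 + (3/4)·21 = 63/4
Expected profit = 63/4 − 10 = 23/4 ≈ $5.75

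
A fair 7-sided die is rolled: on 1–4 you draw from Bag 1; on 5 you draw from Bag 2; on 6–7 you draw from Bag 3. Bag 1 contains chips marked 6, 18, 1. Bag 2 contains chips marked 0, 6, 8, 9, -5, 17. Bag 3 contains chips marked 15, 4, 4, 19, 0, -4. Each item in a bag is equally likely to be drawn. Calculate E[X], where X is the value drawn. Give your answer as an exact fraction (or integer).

311/42

E[X | Bag 1] = (6 + 18 + 1)/3 = 25/3
E[X | Bag 2] = (0 + 6 + 8 + 9 − 5 + 17)/6 = 35/6
E[X | Bag 3] = (15 + 4 + 4 + 19 + 0 − 4)/6 = 19/3
E[X] = (4/7)·25/3 + (1/7)·35/6 + (2/7)·19/3 = 311/42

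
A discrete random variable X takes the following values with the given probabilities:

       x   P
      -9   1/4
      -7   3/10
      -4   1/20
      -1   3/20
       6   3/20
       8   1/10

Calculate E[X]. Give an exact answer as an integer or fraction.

E[X] = (1/4)·(-9) + (3/10)·(-7) + (1/20)·(-4) + (3/20)·(-1) + (3/20)·6 + (1/10)·8
     = -3

-3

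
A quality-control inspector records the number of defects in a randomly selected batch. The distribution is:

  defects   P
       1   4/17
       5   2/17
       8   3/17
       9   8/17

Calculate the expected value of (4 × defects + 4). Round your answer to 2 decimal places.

29.88

E[4x+4] = (4/17)·8 + (2/17)·24 + (3/17)·36 + (8/17)·40
     = 508/17 ≈ 29.88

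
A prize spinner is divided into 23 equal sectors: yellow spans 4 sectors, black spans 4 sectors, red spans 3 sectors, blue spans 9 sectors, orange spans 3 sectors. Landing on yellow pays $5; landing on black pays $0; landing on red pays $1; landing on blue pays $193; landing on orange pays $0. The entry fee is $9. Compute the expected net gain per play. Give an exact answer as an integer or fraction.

1553/23 dollars

E[payout] = (4/23)·5 + (4/23)·0 + (3/23)·1 + (9/23)·193 + (3/23)·0 = 1760/23
Expected profit = 1760/23 − 9 = 1553/23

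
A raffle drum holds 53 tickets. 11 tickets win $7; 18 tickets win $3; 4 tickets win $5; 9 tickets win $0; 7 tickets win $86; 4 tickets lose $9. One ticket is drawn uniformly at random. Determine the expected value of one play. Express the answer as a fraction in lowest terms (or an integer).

717/53 dollars

E[payout] = (11/53)·7 + (18/53)·3 + (4/53)·5 + (9/53)·0 + (7/53)·86 + (4/53)·(-9) = 717/53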